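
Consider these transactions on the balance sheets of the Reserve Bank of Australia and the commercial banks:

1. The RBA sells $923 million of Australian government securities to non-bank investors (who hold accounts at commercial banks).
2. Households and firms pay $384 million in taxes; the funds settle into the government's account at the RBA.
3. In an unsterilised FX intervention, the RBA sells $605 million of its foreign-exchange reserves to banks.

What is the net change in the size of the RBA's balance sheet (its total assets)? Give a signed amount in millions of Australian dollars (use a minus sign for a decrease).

RBA balance sheet:
  Assets:      Securities −$923M, Foreign assets −$605M
  Liabilities: Bank reserves −$1912M, Government deposits +$384M
Change in total RBA assets = -$1528 million.

-$1528 million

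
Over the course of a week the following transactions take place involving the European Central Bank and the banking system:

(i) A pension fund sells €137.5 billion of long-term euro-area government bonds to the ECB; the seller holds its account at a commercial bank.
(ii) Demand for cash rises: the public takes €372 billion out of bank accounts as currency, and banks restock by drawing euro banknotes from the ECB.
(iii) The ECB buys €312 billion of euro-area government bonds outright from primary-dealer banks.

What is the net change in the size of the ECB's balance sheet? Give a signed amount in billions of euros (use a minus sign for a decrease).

+€449.5 billion

ECB balance sheet:
  Assets:      Securities +€449.5B
  Liabilities: Bank reserves +€77.5B, Currency in circulation +€372B
Commercial banking system:
  Assets:      Reserves at CB +€77.5B, Securities −€312B
  Liabilities: Checkable deposits −€234.5B
Change in total ECB assets = +€449.5 billion.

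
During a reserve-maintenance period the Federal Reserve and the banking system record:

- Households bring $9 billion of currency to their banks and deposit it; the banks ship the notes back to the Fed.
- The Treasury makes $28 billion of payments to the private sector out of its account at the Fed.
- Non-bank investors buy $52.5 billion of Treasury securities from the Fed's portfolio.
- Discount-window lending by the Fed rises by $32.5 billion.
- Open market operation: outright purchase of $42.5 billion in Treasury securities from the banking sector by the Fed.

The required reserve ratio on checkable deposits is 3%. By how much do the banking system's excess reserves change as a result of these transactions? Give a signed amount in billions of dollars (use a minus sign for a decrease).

+$59.965 billion

Currency deposit $9 billion: reserves +$9B, deposits +$9B.
Government spending $28 billion: reserves +$28B, deposits +$28B.
Asset sale (to non-banks) $52.5 billion: reserves −$52.5B, deposits −$52.5B.
Discount-window loan $32.5 billion: reserves +$32.5B, deposits 0.
OMO purchase (from banks) $42.5 billion: reserves +$42.5B, deposits 0.
Totals: Δreserves = +$59.5B, Δdeposits = −$15.5B.
Δrequired reserves = 3% × −$15.5B = −$0.465B.
Δexcess reserves = Δreserves − Δrequired = +$59.5B − (−$0.465B) = +$59.965 billion.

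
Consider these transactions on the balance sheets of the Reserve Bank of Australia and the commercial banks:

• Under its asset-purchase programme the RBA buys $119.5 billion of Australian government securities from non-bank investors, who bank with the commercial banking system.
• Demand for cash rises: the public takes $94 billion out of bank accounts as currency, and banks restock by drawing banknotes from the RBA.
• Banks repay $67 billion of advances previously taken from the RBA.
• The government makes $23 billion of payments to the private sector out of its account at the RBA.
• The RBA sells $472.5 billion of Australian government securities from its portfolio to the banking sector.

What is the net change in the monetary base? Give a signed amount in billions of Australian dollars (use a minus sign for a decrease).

-$397 billion

RBA balance sheet:
  Assets:      Securities −$353B, Loans to banks −$67B
  Liabilities: Bank reserves −$491B, Currency in circulation +$94B, Government deposits −$23B
Commercial banking system:
  Assets:      Reserves at CB −$491B, Securities +$472.5B
  Liabilities: Checkable deposits +$48.5B, Borrowings from CB −$67B
Monetary base = currency + reserves: +$94B + (−$491B) = -$397 billion.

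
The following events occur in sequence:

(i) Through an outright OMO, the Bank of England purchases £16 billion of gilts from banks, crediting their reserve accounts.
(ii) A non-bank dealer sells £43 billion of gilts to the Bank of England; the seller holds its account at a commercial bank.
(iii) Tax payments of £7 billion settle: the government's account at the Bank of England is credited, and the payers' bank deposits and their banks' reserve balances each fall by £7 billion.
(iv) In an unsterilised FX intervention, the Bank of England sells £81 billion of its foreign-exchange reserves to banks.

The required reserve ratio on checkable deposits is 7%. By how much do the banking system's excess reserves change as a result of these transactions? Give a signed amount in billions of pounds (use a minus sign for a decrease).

-£31.52 billion

OMO purchase (from banks) £16 billion: reserves +£16B, deposits 0.
Asset purchase (from non-banks) £43 billion: reserves +£43B, deposits +£43B.
Government account inflow £7 billion: reserves −£7B, deposits −£7B.
FX sale £81 billion: reserves −£81B, deposits 0.
Totals: Δreserves = −£29B, Δdeposits = +£36B.
Δrequired reserves = 7% × +£36B = +£2.52B.
Δexcess reserves = Δreserves − Δrequired = −£29B − (+£2.52B) = -£31.52 billion.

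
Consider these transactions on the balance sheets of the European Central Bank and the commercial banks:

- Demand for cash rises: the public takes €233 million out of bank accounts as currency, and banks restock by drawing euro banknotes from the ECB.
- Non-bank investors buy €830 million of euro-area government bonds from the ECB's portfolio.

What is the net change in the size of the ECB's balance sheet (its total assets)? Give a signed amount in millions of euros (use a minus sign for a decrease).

ECB balance sheet:
  Assets:      Securities −€830M
  Liabilities: Bank reserves −€1063M, Currency in circulation +€233M
Change in total ECB assets = -€830 million.

-€830 million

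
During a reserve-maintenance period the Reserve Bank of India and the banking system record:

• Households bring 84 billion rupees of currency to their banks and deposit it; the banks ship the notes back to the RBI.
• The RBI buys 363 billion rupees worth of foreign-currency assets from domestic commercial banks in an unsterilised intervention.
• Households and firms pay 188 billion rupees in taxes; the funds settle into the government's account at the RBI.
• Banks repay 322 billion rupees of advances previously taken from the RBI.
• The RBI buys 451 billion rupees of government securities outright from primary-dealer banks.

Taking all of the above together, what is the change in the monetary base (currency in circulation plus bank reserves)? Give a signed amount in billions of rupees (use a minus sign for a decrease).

Currency deposit 84 billion rupees: just a shift between currency and reserves — both are base money → 0.
FX purchase 363 billion rupees: RBI balance sheet expands → +363B.
Government account inflow 188 billion rupees: reserves shift to a non-base liability → −188B.
Discount-window repayment 322 billion rupees: RBI balance sheet contracts → −322B.
OMO purchase (from banks) 451 billion rupees: RBI balance sheet expands → +451B.
Net: 0 + 363 − 188 − 322 + 451 = +304 billion.

+304 billion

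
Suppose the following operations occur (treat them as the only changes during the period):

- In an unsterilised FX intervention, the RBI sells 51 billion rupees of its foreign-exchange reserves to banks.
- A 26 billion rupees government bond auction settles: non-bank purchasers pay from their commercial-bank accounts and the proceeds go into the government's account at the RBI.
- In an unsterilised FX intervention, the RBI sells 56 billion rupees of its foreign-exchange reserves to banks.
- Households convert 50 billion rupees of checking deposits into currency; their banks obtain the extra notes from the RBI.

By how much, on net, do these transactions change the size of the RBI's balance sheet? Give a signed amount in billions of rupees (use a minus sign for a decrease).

-107 billion

FX sale 51 billion rupees: an RBI asset is shed → −51B.
Government account inflow 26 billion rupees: only the composition of liabilities changes → 0.
FX sale 56 billion rupees: an RBI asset is shed → −56B.
Currency withdrawal 50 billion rupees: only the composition of liabilities changes → 0.
Net: −51 + 0 − 56 + 0 = -107 billion.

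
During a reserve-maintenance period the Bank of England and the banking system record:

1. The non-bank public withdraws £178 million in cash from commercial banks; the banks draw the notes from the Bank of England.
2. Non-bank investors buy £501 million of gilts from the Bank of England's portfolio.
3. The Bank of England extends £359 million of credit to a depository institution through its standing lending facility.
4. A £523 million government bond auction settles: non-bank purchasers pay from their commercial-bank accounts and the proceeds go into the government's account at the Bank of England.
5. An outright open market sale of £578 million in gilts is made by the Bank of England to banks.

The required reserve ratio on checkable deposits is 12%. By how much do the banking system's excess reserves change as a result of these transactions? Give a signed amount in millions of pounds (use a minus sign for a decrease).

Currency withdrawal £178 million: reserves −£178M, deposits −£178M.
Asset sale (to non-banks) £501 million: reserves −£501M, deposits −£501M.
Discount-window loan £359 million: reserves +£359M, deposits 0.
Government account inflow £523 million: reserves −£523M, deposits −£523M.
OMO sale (to banks) £578 million: reserves −£578M, deposits 0.
Totals: Δreserves = −£1421M, Δdeposits = −£1202M.
Δrequired reserves = 12% × −£1202M = −£144.24M.
Δexcess reserves = Δreserves − Δrequired = −£1421M − (−£144.24M) = -£1276.76 million.

-£1276.76 million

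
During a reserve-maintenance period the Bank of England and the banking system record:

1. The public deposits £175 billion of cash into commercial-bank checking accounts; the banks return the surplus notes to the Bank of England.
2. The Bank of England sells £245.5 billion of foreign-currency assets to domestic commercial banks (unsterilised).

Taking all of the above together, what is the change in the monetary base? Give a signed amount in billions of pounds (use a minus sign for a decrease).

-£245.5 billion

Bank of England balance sheet:
  Assets:      Foreign assets −£245.5B
  Liabilities: Bank reserves −£70.5B, Currency in circulation −£175B
Commercial banking system:
  Assets:      Reserves at CB −£70.5B, Foreign assets +£245.5B
  Liabilities: Checkable deposits +£175B
Monetary base = currency + reserves: −£175B + (−£70.5B) = -£245.5 billion.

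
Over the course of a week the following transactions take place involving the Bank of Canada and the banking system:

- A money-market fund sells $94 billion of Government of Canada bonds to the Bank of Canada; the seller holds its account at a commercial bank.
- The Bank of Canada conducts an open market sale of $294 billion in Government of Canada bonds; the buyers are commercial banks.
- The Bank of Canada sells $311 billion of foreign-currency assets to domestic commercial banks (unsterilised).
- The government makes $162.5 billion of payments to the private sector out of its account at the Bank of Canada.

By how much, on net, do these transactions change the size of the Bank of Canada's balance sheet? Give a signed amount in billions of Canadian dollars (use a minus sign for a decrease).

Asset purchase (from non-banks) $94 billion: a Bank of Canada asset is acquired → +$94B.
OMO sale (to banks) $294 billion: a Bank of Canada asset is shed → −$294B.
FX sale $311 billion: a Bank of Canada asset is shed → −$311B.
Government spending $162.5 billion: only the composition of liabilities changes → 0.
Net: 94 − 294 − 311 + 0 = -$511 billion.

-$511 billion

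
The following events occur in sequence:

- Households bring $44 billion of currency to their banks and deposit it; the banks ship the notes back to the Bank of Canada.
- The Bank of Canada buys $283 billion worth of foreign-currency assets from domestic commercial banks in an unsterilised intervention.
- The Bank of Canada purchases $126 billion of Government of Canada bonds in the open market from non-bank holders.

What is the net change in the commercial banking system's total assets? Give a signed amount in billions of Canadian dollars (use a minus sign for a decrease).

+$170 billion

Bank of Canada balance sheet:
  Assets:      Securities +$126B, Foreign assets +$283B
  Liabilities: Bank reserves +$453B, Currency in circulation −$44B
Commercial banking system:
  Assets:      Reserves at CB +$453B, Foreign assets −$283B
  Liabilities: Checkable deposits +$170B
Change in total bank assets = +$170 billion.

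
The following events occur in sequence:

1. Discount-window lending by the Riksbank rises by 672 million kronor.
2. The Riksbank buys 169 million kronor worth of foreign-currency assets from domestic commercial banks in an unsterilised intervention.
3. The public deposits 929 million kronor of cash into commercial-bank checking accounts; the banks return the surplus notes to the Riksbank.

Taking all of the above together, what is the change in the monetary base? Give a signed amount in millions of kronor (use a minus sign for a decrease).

Riksbank balance sheet:
  Assets:      Loans to banks +672M, Foreign assets +169M
  Liabilities: Bank reserves +1770M, Currency in circulation −929M
Commercial banking system:
  Assets:      Reserves at CB +1770M, Foreign assets −169M
  Liabilities: Checkable deposits +929M, Borrowings from CB +672M
Monetary base = currency + reserves: −929M + (+1770M) = +841 million.

+841 million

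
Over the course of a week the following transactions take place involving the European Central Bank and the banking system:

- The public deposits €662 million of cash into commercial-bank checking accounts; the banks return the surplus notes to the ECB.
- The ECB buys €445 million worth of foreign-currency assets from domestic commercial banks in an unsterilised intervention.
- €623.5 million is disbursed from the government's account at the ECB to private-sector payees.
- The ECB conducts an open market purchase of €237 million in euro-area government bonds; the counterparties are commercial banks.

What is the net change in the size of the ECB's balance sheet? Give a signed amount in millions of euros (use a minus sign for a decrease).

+€682 million

Currency deposit €662 million: only the composition of liabilities changes → 0.
FX purchase €445 million: an ECB asset is acquired → +€445M.
Government spending €623.5 million: only the composition of liabilities changes → 0.
OMO purchase (from banks) €237 million: an ECB asset is acquired → +€237M.
Net: 0 + 445 + 0 + 237 = +€682 million.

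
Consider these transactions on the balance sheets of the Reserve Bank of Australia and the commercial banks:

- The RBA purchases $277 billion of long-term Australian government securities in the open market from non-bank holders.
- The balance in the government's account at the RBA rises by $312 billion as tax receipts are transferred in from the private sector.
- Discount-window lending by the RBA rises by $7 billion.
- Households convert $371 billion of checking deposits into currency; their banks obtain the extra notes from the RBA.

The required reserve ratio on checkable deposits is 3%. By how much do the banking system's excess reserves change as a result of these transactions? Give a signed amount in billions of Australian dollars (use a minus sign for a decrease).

-$386.82 billion

Asset purchase (from non-banks) $277 billion: reserves +$277B, deposits +$277B.
Government account inflow $312 billion: reserves −$312B, deposits −$312B.
Discount-window loan $7 billion: reserves +$7B, deposits 0.
Currency withdrawal $371 billion: reserves −$371B, deposits −$371B.
Totals: Δreserves = −$399B, Δdeposits = −$406B.
Δrequired reserves = 3% × −$406B = −$12.18B.
Δexcess reserves = Δreserves − Δrequired = −$399B − (−$12.18B) = -$386.82 billion.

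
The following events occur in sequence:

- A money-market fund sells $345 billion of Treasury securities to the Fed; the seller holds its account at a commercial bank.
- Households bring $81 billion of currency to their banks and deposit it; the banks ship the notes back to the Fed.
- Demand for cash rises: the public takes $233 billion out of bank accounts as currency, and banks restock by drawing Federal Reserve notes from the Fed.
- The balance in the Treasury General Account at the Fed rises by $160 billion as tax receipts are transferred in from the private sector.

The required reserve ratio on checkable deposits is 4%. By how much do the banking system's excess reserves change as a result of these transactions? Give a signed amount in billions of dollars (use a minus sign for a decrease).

Asset purchase (from non-banks) $345 billion: reserves +$345B, deposits +$345B.
Currency deposit $81 billion: reserves +$81B, deposits +$81B.
Currency withdrawal $233 billion: reserves −$233B, deposits −$233B.
Government account inflow $160 billion: reserves −$160B, deposits −$160B.
Totals: Δreserves = +$33B, Δdeposits = +$33B.
Δrequired reserves = 4% × +$33B = +$1.32B.
Δexcess reserves = Δreserves − Δrequired = +$33B − (+$1.32B) = +$31.68 billion.

+$31.68 billion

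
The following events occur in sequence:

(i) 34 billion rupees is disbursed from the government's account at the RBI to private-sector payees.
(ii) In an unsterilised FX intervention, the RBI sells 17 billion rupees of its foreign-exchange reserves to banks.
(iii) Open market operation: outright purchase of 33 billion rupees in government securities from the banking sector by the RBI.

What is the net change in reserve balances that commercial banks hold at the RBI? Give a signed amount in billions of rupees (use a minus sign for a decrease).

+50 billion

RBI balance sheet:
  Assets:      Securities +33B, Foreign assets −17B
  Liabilities: Bank reserves +50B, Government deposits −34B
Commercial banking system:
  Assets:      Reserves at CB +50B, Securities −33B, Foreign assets +17B
  Liabilities: Checkable deposits +34B
So the change in reserve balances that commercial banks hold at the RBI is +50 billion.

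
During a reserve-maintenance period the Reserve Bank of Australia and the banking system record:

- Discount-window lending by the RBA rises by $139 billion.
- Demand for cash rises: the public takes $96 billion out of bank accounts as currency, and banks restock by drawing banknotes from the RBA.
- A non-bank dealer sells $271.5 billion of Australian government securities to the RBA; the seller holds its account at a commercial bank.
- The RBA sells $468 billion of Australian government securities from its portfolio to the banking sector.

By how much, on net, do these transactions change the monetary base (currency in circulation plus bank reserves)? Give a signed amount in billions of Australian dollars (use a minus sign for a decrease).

Discount-window loan $139 billion: RBA balance sheet expands → +$139B.
Currency withdrawal $96 billion: just a shift between currency and reserves — both are base money → 0.
Asset purchase (from non-banks) $271.5 billion: RBA balance sheet expands → +$271.5B.
OMO sale (to banks) $468 billion: RBA balance sheet contracts → −$468B.
Net: 139 + 0 + 271.5 − 468 = -$57.5 billion.

-$57.5 billion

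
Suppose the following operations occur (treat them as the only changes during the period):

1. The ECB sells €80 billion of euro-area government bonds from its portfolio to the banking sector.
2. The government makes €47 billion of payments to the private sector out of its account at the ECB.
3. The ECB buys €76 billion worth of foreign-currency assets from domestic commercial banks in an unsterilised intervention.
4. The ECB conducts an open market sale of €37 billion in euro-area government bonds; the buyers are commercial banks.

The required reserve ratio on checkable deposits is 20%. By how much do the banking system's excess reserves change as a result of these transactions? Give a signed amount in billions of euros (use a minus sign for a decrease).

OMO sale (to banks) €80 billion: reserves −€80B, deposits 0.
Government spending €47 billion: reserves +€47B, deposits +€47B.
FX purchase €76 billion: reserves +€76B, deposits 0.
OMO sale (to banks) €37 billion: reserves −€37B, deposits 0.
Totals: Δreserves = +€6B, Δdeposits = +€47B.
Δrequired reserves = 20% × +€47B = +€9.4B.
Δexcess reserves = Δreserves − Δrequired = +€6B − (+€9.4B) = -€3.4 billion.

-€3.4 billion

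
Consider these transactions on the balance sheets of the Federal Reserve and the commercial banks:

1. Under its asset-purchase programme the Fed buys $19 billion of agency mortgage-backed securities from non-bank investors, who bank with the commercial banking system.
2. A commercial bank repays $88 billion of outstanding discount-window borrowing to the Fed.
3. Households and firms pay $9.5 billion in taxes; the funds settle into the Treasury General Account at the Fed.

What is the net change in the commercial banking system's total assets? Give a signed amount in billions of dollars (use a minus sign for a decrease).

Asset purchase (from non-banks) $19 billion: bank balance sheets expand → +$19B.
Discount-window repayment $88 billion: bank balance sheets shrink → −$88B.
Government account inflow $9.5 billion: bank balance sheets shrink → −$9.5B.
Net: 19 − 88 − 9.5 = -$78.5 billion.

-$78.5 billion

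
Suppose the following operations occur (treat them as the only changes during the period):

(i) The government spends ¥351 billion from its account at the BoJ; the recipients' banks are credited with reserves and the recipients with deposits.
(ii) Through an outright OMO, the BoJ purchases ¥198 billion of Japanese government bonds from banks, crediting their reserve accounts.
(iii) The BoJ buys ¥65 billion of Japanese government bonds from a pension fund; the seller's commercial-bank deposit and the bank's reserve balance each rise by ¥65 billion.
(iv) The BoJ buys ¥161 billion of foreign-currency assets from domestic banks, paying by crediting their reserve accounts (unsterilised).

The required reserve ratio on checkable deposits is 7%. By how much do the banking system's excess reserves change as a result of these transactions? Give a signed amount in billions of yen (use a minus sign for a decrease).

Government spending ¥351 billion: reserves +¥351B, deposits +¥351B.
OMO purchase (from banks) ¥198 billion: reserves +¥198B, deposits 0.
Asset purchase (from non-banks) ¥65 billion: reserves +¥65B, deposits +¥65B.
FX purchase ¥161 billion: reserves +¥161B, deposits 0.
Totals: Δreserves = +¥775B, Δdeposits = +¥416B.
Δrequired reserves = 7% × +¥416B = +¥29.12B.
Δexcess reserves = Δreserves − Δrequired = +¥775B − (+¥29.12B) = +¥745.88 billion.

+¥745.88 billion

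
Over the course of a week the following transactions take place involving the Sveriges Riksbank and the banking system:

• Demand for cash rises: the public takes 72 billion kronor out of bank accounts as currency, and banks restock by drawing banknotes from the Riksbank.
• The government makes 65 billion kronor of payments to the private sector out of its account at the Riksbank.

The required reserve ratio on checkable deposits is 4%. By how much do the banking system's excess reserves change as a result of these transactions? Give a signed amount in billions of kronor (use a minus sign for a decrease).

-6.72 billion

Currency withdrawal 72 billion kronor: reserves −72B, deposits −72B.
Government spending 65 billion kronor: reserves +65B, deposits +65B.
Totals: Δreserves = −7B, Δdeposits = −7B.
Δrequired reserves = 4% × −7B = −0.28B.
Δexcess reserves = Δreserves − Δrequired = −7B − (−0.28B) = -6.72 billion.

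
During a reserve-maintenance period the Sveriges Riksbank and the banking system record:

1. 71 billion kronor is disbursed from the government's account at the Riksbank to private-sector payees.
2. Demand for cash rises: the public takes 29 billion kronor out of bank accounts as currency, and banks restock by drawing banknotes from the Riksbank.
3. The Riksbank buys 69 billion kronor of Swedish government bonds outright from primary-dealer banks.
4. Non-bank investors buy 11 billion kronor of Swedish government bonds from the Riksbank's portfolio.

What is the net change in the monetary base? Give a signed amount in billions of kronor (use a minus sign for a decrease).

Government spending 71 billion kronor: a non-base liability converts back to reserves → +71B.
Currency withdrawal 29 billion kronor: just a shift between currency and reserves — both are base money → 0.
OMO purchase (from banks) 69 billion kronor: Riksbank balance sheet expands → +69B.
Asset sale (to non-banks) 11 billion kronor: Riksbank balance sheet contracts → −11B.
Net: 71 + 0 + 69 − 11 = +129 billion.

+129 billion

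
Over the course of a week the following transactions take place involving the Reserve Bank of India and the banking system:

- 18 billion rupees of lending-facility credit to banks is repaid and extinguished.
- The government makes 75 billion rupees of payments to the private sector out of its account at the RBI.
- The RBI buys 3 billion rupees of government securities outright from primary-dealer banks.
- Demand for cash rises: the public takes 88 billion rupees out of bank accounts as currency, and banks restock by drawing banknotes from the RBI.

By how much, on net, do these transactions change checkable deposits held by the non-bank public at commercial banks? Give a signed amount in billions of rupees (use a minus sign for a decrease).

-13 billion

Discount-window repayment 18 billion rupees: the counterparty is a bank, so public deposits are unchanged → 0.
Government spending 75 billion rupees: non-bank counterparties' bank balances rise → +75B.
OMO purchase (from banks) 3 billion rupees: the counterparty is a bank, so public deposits are unchanged → 0.
Currency withdrawal 88 billion rupees: non-bank counterparties' bank balances fall → −88B.
Net: 0 + 75 + 0 − 88 = -13 billion.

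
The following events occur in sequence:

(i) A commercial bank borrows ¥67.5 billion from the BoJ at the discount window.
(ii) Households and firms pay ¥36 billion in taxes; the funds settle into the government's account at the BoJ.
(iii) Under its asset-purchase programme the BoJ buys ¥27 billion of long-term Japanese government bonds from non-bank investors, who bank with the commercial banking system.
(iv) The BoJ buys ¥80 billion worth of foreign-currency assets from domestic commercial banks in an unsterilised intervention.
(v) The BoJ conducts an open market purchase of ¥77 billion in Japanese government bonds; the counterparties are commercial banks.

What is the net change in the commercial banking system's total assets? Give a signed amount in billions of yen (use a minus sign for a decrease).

+¥58.5 billion

Discount-window loan ¥67.5 billion: bank balance sheets expand → +¥67.5B.
Government account inflow ¥36 billion: bank balance sheets shrink → −¥36B.
Asset purchase (from non-banks) ¥27 billion: bank balance sheets expand → +¥27B.
FX purchase ¥80 billion: just an asset swap on bank balance sheets → 0.
OMO purchase (from banks) ¥77 billion: just an asset swap on bank balance sheets → 0.
Net: 67.5 − 36 + 27 + 0 + 0 = +¥58.5 billion.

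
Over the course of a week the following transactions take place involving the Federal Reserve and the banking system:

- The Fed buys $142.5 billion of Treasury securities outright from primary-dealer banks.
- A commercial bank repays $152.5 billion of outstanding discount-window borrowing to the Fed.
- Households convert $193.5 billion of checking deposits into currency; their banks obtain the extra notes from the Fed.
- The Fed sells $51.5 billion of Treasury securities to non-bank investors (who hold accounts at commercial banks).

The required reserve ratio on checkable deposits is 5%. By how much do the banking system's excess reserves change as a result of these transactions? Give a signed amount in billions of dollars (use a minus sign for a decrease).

-$242.75 billion

OMO purchase (from banks) $142.5 billion: reserves +$142.5B, deposits 0.
Discount-window repayment $152.5 billion: reserves −$152.5B, deposits 0.
Currency withdrawal $193.5 billion: reserves −$193.5B, deposits −$193.5B.
Asset sale (to non-banks) $51.5 billion: reserves −$51.5B, deposits −$51.5B.
Totals: Δreserves = −$255B, Δdeposits = −$245B.
Δrequired reserves = 5% × −$245B = −$12.25B.
Δexcess reserves = Δreserves − Δrequired = −$255B − (−$12.25B) = -$242.75 billion.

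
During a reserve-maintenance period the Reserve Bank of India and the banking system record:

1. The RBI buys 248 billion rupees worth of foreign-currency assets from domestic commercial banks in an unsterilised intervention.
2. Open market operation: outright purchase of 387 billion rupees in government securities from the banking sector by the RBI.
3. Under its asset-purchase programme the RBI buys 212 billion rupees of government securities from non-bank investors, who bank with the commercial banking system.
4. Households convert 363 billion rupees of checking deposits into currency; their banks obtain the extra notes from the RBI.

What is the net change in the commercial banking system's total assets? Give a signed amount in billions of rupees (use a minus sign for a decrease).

FX purchase 248 billion rupees: just an asset swap on bank balance sheets → 0.
OMO purchase (from banks) 387 billion rupees: just an asset swap on bank balance sheets → 0.
Asset purchase (from non-banks) 212 billion rupees: bank balance sheets expand → +212B.
Currency withdrawal 363 billion rupees: bank balance sheets shrink → −363B.
Net: 0 + 0 + 212 − 363 = -151 billion.

-151 billion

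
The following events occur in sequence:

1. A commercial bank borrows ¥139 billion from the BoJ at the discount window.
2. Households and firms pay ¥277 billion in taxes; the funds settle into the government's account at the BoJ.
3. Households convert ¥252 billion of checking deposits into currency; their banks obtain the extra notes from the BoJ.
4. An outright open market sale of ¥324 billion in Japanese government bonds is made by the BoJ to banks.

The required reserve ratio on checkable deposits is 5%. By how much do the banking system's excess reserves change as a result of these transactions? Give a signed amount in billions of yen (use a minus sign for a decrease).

-¥687.55 billion

Discount-window loan ¥139 billion: reserves +¥139B, deposits 0.
Government account inflow ¥277 billion: reserves −¥277B, deposits −¥277B.
Currency withdrawal ¥252 billion: reserves −¥252B, deposits −¥252B.
OMO sale (to banks) ¥324 billion: reserves −¥324B, deposits 0.
Totals: Δreserves = −¥714B, Δdeposits = −¥529B.
Δrequired reserves = 5% × −¥529B = −¥26.45B.
Δexcess reserves = Δreserves − Δrequired = −¥714B − (−¥26.45B) = -¥687.55 billion.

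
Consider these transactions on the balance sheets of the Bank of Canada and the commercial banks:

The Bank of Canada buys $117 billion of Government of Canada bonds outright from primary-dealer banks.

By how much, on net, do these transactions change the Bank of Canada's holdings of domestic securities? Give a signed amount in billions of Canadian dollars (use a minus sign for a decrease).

+$117 billion

Bank of Canada balance sheet:
  Assets:      Securities +$117B
  Liabilities: Bank reserves +$117B
Commercial banking system:
  Assets:      Reserves at CB +$117B, Securities −$117B
  Liabilities: no change
So the change in the Bank of Canada's holdings of domestic securities is +$117 billion.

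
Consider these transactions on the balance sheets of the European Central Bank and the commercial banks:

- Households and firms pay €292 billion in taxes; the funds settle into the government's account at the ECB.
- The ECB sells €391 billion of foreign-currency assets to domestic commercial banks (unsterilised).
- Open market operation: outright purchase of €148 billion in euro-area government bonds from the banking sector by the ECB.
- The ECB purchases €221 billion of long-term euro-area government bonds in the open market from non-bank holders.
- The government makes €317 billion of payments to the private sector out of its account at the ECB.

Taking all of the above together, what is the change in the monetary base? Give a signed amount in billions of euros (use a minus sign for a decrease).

ECB balance sheet:
  Assets:      Securities +€369B, Foreign assets −€391B
  Liabilities: Bank reserves +€3B, Government deposits −€25B
Monetary base = currency + reserves: 0 + (+€3B) = +€3 billion.

+€3 billion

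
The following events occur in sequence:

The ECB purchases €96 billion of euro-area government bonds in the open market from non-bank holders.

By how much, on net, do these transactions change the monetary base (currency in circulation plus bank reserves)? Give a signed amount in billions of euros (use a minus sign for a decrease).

Asset purchase (from non-banks) €96 billion: ECB balance sheet expands → +€96B.

+€96 billion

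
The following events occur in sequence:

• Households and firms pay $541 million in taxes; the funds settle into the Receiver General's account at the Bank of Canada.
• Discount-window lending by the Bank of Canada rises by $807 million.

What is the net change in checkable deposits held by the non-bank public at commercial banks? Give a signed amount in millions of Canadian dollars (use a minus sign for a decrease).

-$541 million

Bank of Canada balance sheet:
  Assets:      Loans to banks +$807M
  Liabilities: Bank reserves +$266M, Government deposits +$541M
Commercial banking system:
  Assets:      Reserves at CB +$266M
  Liabilities: Checkable deposits −$541M, Borrowings from CB +$807M
So the change in checkable deposits held by the non-bank public at commercial banks is -$541 million.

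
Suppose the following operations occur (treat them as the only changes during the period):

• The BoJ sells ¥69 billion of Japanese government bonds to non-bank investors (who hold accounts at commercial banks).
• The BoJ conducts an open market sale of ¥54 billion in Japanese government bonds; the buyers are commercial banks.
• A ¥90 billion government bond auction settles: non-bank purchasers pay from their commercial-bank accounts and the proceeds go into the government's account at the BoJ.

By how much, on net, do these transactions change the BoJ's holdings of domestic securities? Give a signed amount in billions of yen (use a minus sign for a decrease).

Asset sale (to non-banks) ¥69 billion: securities removed from the BoJ's portfolio → −¥69B.
OMO sale (to banks) ¥54 billion: securities removed from the BoJ's portfolio → −¥54B.
Government account inflow ¥90 billion: the BoJ's securities portfolio is untouched → 0.
Net: −69 − 54 + 0 = -¥123 billion.

-¥123 billion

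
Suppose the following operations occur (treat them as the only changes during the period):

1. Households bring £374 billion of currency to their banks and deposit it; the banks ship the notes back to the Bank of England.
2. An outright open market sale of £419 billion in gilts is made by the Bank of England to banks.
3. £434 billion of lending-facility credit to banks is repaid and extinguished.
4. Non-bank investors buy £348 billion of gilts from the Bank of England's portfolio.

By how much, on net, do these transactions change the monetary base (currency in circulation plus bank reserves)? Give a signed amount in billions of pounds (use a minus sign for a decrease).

-£1201 billion

Currency deposit £374 billion: just a shift between currency and reserves — both are base money → 0.
OMO sale (to banks) £419 billion: Bank of England balance sheet contracts → −£419B.
Discount-window repayment £434 billion: Bank of England balance sheet contracts → −£434B.
Asset sale (to non-banks) £348 billion: Bank of England balance sheet contracts → −£348B.
Net: 0 − 419 − 434 − 348 = -£1201 billion.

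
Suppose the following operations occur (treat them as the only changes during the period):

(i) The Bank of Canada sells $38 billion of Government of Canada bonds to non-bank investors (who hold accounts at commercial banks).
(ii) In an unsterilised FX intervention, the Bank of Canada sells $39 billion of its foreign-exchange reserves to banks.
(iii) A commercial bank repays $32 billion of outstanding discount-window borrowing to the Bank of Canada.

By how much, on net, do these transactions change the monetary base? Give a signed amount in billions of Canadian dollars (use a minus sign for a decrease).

Asset sale (to non-banks) $38 billion: Bank of Canada balance sheet contracts → −$38B.
FX sale $39 billion: Bank of Canada balance sheet contracts → −$39B.
Discount-window repayment $32 billion: Bank of Canada balance sheet contracts → −$32B.
Net: −38 − 39 − 32 = -$109 billion.

-$109 billion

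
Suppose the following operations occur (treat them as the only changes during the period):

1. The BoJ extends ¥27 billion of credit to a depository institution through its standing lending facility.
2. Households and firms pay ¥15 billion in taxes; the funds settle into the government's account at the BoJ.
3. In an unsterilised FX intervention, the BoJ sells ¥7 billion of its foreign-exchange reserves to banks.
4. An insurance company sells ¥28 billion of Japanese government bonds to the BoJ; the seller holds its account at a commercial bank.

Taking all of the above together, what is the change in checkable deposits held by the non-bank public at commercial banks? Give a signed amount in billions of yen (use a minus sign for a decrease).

Discount-window loan ¥27 billion: the counterparty is a bank, so public deposits are unchanged → 0.
Government account inflow ¥15 billion: non-bank counterparties' bank balances fall → −¥15B.
FX sale ¥7 billion: the counterparty is a bank, so public deposits are unchanged → 0.
Asset purchase (from non-banks) ¥28 billion: non-bank counterparties' bank balances rise → +¥28B.
Net: 0 − 15 + 0 + 28 = +¥13 billion.

+¥13 billion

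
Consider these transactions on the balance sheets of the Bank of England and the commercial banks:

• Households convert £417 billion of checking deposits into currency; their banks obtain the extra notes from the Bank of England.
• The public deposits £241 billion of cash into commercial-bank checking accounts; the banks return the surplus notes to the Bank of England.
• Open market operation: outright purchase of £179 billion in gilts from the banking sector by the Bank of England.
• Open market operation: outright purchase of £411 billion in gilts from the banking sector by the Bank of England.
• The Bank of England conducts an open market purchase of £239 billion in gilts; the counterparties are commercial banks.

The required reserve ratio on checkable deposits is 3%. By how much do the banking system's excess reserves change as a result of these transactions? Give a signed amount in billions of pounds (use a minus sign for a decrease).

+£658.28 billion

Currency withdrawal £417 billion: reserves −£417B, deposits −£417B.
Currency deposit £241 billion: reserves +£241B, deposits +£241B.
OMO purchase (from banks) £179 billion: reserves +£179B, deposits 0.
OMO purchase (from banks) £411 billion: reserves +£411B, deposits 0.
OMO purchase (from banks) £239 billion: reserves +£239B, deposits 0.
Totals: Δreserves = +£653B, Δdeposits = −£176B.
Δrequired reserves = 3% × −£176B = −£5.28B.
Δexcess reserves = Δreserves − Δrequired = +£653B − (−£5.28B) = +£658.28 billion.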